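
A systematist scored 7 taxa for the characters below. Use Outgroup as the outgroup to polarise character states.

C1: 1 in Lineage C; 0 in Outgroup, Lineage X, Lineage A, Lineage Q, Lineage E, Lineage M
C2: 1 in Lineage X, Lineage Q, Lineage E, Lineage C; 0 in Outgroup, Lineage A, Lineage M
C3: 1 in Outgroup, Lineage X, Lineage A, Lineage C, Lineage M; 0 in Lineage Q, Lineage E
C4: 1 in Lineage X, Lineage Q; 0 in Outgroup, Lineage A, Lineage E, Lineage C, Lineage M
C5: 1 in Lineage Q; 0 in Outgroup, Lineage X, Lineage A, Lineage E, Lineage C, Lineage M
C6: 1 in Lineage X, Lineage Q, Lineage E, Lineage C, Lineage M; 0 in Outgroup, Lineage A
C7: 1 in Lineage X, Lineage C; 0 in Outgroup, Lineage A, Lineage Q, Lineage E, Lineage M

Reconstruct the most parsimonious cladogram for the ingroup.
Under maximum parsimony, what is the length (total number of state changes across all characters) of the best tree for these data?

Character polarity is set by the outgroup: the derived state is whichever differs from the outgroup's state, so for C3 the derived state is '0', and for the remaining characters it is '1'.
C1: derived state '1' in Lineage C only — an autapomorphy, so it tells us nothing about relationships among taxa.
C2 (derived state '1') is shared by Lineage C, Lineage E, Lineage Q, and Lineage X — a synapomorphy uniting that clade.
C3 (derived state '0') is shared by Lineage E and Lineage Q — a synapomorphy uniting that clade.
C4 groups Lineage Q and Lineage X, which is incompatible with the clades supported by the remaining characters; treating it as convergent (homoplasy) costs fewer steps than any alternative tree.
C5: derived state '1' in Lineage Q only — an autapomorphy, so it tells us nothing about relationships among taxa.
Only Lineage C, Lineage E, Lineage M, Lineage Q, and Lineage X show the derived state '1' for C6, supporting them as a clade.
C7 (derived state '1') is shared by Lineage C and Lineage X — a synapomorphy uniting that clade.
Most parsimonious ingroup topology: ((((Lineage X,Lineage C),(Lineage Q,Lineage E)),Lineage M),Lineage A).
Changes per character on this tree: C1: 1; C2: 1; C3: 1; C4: 2; C5: 1; C6: 1; C7: 1.
Total = 8.

8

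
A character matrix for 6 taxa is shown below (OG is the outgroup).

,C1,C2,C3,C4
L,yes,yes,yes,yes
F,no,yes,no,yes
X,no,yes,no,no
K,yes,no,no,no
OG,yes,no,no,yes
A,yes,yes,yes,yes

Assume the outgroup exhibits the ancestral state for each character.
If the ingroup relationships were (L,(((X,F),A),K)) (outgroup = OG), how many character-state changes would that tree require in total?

7

Map each character onto (L,(((X,F),A),K)) (rooted by OG) and count the minimum state changes it requires (Fitch parsimony):
C1: 1; C2: 2; C3: 2; C4: 2.
Total tree length = 7.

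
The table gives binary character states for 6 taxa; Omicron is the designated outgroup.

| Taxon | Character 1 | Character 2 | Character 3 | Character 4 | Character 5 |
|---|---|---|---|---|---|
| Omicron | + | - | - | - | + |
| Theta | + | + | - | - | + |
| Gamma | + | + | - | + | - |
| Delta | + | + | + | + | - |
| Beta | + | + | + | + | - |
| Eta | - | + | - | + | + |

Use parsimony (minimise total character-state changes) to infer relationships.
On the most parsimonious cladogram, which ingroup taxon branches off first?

Theta

Character polarity is set by the outgroup: the derived state is whichever differs from the outgroup's state, so for Character 1, Character 5 the derived state is '-', and for the remaining characters it is '+'.
Character 1: derived state '-' in Eta only — an autapomorphy, so it tells us nothing about relationships among taxa.
All ingroup taxa share the derived state '+' for Character 2; it defines the ingroup but does not resolve relationships within it.
Character 3: derived state '+' in Beta and Delta only — synapomorphy for {Beta, Delta}.
Character 4: derived state '+' in Beta, Delta, Eta, and Gamma only — synapomorphy for {Beta, Delta, Eta, Gamma}.
Only Beta, Delta, and Gamma show the derived state '-' for Character 5, supporting them as a clade.
Most parsimonious ingroup topology: (Theta,((Gamma,(Delta,Beta)),Eta)).
Theta is sister to the clade containing all other ingroup taxa, so it is the earliest-diverging (most basal) ingroup lineage.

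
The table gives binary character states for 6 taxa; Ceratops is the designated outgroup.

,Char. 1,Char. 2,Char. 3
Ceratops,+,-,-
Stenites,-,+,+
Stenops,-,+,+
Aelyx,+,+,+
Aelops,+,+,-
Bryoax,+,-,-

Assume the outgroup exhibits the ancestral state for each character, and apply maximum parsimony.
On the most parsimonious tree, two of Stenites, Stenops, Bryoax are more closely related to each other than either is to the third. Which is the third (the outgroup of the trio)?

Bryoax

Character polarity is set by the outgroup: the derived state is whichever differs from the outgroup's state, so for Char. 1 the derived state is '-', and for the remaining characters it is '+'.
Only Stenites and Stenops show the derived state '-' for Char. 1, supporting them as a clade.
Char. 2 (derived state '+') is shared by Aelops, Aelyx, Stenites, and Stenops — a synapomorphy uniting that clade.
Only Aelyx, Stenites, and Stenops show the derived state '+' for Char. 3, supporting them as a clade.
Most parsimonious ingroup topology: ((((Stenites,Stenops),Aelyx),Aelops),Bryoax).
Stenites and Stenops share a more recent common ancestor with each other than either does with Bryoax, so Bryoax is the least closely related of the three.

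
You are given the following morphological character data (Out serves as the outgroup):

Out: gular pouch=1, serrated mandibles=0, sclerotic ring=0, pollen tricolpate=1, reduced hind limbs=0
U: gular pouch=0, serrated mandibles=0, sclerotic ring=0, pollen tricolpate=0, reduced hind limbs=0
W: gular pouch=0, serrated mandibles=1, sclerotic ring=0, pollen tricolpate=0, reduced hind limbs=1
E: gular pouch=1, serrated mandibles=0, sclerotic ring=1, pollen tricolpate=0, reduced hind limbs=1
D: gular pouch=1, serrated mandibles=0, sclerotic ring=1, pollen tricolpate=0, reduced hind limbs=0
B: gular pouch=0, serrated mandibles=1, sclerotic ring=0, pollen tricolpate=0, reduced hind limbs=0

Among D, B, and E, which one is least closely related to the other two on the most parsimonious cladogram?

B

Character polarity is set by the outgroup: the derived state is whichever differs from the outgroup's state, so for gular pouch, pollen tricolpate the derived state is '0', and for the remaining characters it is '1'.
Only B, U, and W show the derived state '0' for gular pouch, supporting them as a clade.
serrated mandibles (derived state '1') is shared by B and W — a synapomorphy uniting that clade.
Only D and E show the derived state '1' for sclerotic ring, supporting them as a clade.
All ingroup taxa share the derived state '0' for pollen tricolpate; it defines the ingroup but does not resolve relationships within it.
reduced hind limbs groups E and W, which is incompatible with the clades supported by the remaining characters; treating it as convergent (homoplasy) costs fewer steps than any alternative tree.
Most parsimonious ingroup topology: ((U,(W,B)),(E,D)).
E and D share a more recent common ancestor with each other than either does with B, so B is the least closely related of the three.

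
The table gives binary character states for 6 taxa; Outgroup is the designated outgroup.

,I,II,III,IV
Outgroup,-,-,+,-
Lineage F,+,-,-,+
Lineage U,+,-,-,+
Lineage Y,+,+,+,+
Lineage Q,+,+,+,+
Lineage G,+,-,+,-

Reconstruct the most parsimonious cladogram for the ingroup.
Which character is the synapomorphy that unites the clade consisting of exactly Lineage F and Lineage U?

Character polarity is set by the outgroup: the derived state is whichever differs from the outgroup's state, so for III the derived state is '-', and for the remaining characters it is '+'.
All ingroup taxa share the derived state '+' for I; it defines the ingroup but does not resolve relationships within it.
Only Lineage Q and Lineage Y show the derived state '+' for II, supporting them as a clade.
Only Lineage F and Lineage U show the derived state '-' for III, supporting them as a clade.
Only Lineage F, Lineage Q, Lineage U, and Lineage Y show the derived state '+' for IV, supporting them as a clade.
Most parsimonious ingroup topology: (Lineage G,((Lineage Q,Lineage Y),(Lineage U,Lineage F))).
The clade {Lineage F, Lineage U} is supported by III: its derived state '-' occurs in exactly those taxa and in no other taxon (including the outgroup).

III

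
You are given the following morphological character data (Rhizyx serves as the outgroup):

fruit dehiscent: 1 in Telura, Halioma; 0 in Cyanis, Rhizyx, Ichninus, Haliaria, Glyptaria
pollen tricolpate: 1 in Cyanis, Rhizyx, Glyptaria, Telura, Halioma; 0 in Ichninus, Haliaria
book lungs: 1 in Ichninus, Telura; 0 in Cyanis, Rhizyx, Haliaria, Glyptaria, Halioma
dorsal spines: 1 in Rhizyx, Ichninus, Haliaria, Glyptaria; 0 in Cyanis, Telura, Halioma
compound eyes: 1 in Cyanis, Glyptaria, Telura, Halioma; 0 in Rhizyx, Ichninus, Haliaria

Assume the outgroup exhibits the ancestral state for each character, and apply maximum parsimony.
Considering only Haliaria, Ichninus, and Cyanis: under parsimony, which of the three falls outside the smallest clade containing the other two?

Character polarity is set by the outgroup: the derived state is whichever differs from the outgroup's state, so for pollen tricolpate, dorsal spines the derived state is '0', and for the remaining characters it is '1'.
fruit dehiscent: derived state '1' in Halioma and Telura only — synapomorphy for {Halioma, Telura}.
Only Haliaria and Ichninus show the derived state '0' for pollen tricolpate, supporting them as a clade.
book lungs groups Ichninus and Telura, which is incompatible with the clades supported by the remaining characters; treating it as convergent (homoplasy) costs fewer steps than any alternative tree.
dorsal spines: derived state '0' in Cyanis, Halioma, and Telura only — synapomorphy for {Cyanis, Halioma, Telura}.
Only Cyanis, Glyptaria, Halioma, and Telura show the derived state '1' for compound eyes, supporting them as a clade.
Most parsimonious ingroup topology: ((Ichninus,Haliaria),((Cyanis,(Telura,Halioma)),Glyptaria)).
Haliaria and Ichninus share a more recent common ancestor with each other than either does with Cyanis, so Cyanis is the least closely related of the three.

Cyanis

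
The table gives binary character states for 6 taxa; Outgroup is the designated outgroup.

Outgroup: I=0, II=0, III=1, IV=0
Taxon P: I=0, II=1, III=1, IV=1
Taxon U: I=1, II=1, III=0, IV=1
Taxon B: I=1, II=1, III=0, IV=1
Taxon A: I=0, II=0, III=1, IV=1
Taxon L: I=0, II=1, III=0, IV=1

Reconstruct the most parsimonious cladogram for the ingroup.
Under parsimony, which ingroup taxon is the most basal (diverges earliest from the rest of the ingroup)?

Character polarity is set by the outgroup: the derived state is whichever differs from the outgroup's state, so for III the derived state is '0', and for the remaining characters it is '1'.
Only Taxon B and Taxon U show the derived state '1' for I, supporting them as a clade.
II (derived state '1') is shared by Taxon B, Taxon L, Taxon P, and Taxon U — a synapomorphy uniting that clade.
III (derived state '0') is shared by Taxon B, Taxon L, and Taxon U — a synapomorphy uniting that clade.
IV (derived state '1') is shared by all ingroup taxa — unites the whole ingroup.
Most parsimonious ingroup topology: ((Taxon P,((Taxon U,Taxon B),Taxon L)),Taxon A).
Taxon A is sister to the clade containing all other ingroup taxa, so it is the earliest-diverging (most basal) ingroup lineage.

Taxon A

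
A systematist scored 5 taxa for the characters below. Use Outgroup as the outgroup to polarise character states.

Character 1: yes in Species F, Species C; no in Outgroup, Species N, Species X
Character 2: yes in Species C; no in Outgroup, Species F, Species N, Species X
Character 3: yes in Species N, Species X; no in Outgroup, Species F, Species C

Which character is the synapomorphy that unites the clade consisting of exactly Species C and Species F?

Character 1

The outgroup has state 'no' for every character, so 'yes' is the derived state throughout.
Character 1 (derived state 'yes') is shared by Species C and Species F — a synapomorphy uniting that clade.
Character 2: derived state 'yes' in Species C only — an autapomorphy, so it tells us nothing about relationships among taxa.
Character 3 (derived state 'yes') is shared by Species N and Species X — a synapomorphy uniting that clade.
Most parsimonious ingroup topology: ((Species F,Species C),(Species N,Species X)).
The clade {Species C, Species F} is supported by Character 1: its derived state 'yes' occurs in exactly those taxa and in no other taxon (including the outgroup).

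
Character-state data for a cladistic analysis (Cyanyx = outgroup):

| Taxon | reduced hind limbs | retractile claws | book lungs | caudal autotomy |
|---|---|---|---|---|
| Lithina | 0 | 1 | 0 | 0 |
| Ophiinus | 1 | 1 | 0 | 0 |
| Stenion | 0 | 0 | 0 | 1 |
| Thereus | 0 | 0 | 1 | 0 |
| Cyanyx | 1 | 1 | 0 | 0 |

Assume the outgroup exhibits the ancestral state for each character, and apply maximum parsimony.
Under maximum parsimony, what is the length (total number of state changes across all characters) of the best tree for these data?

Character polarity is set by the outgroup: the derived state is whichever differs from the outgroup's state, so for reduced hind limbs, retractile claws the derived state is '0', and for the remaining characters it is '1'.
reduced hind limbs (derived state '0') is shared by Lithina, Stenion, and Thereus — a synapomorphy uniting that clade.
retractile claws (derived state '0') is shared by Stenion and Thereus — a synapomorphy uniting that clade.
book lungs: derived state '1' in Thereus only — an autapomorphy, so it tells us nothing about relationships among taxa.
caudal autotomy (derived state '1') is unique to Stenion (autapomorphy; uninformative for grouping).
Most parsimonious ingroup topology: (((Thereus,Stenion),Lithina),Ophiinus).
Changes per character on this tree: reduced hind limbs: 1; retractile claws: 1; book lungs: 1; caudal autotomy: 1.
Total = 4.

4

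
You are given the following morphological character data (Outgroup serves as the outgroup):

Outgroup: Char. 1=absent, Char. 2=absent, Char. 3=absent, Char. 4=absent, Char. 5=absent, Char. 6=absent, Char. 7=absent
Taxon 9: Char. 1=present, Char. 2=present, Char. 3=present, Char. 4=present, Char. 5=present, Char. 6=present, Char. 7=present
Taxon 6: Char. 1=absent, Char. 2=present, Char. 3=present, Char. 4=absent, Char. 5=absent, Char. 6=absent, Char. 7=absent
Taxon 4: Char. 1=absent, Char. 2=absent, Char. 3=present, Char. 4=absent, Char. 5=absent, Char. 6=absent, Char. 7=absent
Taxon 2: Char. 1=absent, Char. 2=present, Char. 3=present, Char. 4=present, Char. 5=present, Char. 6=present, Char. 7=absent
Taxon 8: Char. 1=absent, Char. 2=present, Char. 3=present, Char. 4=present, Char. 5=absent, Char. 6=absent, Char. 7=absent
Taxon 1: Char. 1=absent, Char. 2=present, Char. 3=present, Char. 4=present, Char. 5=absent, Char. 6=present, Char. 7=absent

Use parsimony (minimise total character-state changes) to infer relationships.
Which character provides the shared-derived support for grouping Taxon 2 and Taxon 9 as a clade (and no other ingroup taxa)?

The outgroup has state 'absent' for every character, so 'present' is the derived state throughout.
Char. 1 (derived state 'present') is unique to Taxon 9 (autapomorphy; uninformative for grouping).
Only Taxon 1, Taxon 2, Taxon 6, Taxon 8, and Taxon 9 show the derived state 'present' for Char. 2, supporting them as a clade.
All ingroup taxa share the derived state 'present' for Char. 3; it defines the ingroup but does not resolve relationships within it.
Char. 4: derived state 'present' in Taxon 1, Taxon 2, Taxon 8, and Taxon 9 only — synapomorphy for {Taxon 1, Taxon 2, Taxon 8, Taxon 9}.
Char. 5: derived state 'present' in Taxon 2 and Taxon 9 only — synapomorphy for {Taxon 2, Taxon 9}.
Char. 6 (derived state 'present') is shared by Taxon 1, Taxon 2, and Taxon 9 — a synapomorphy uniting that clade.
Char. 7 (derived state 'present') is unique to Taxon 9 (autapomorphy; uninformative for grouping).
Most parsimonious ingroup topology: (((((Taxon 9,Taxon 2),Taxon 1),Taxon 8),Taxon 6),Taxon 4).
The clade {Taxon 2, Taxon 9} is supported by Char. 5: its derived state 'present' occurs in exactly those taxa and in no other taxon (including the outgroup).

Char. 5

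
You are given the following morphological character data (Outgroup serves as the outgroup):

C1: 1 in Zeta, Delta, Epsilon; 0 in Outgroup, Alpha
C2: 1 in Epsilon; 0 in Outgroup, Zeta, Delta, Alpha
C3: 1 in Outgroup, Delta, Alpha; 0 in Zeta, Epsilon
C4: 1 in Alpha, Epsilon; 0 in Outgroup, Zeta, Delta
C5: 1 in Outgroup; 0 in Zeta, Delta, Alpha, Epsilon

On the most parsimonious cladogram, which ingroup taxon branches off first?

Character polarity is set by the outgroup: the derived state is whichever differs from the outgroup's state, so for C3, C5 the derived state is '0', and for the remaining characters it is '1'.
Only Delta, Epsilon, and Zeta show the derived state '1' for C1, supporting them as a clade.
C2 (derived state '1') is unique to Epsilon (autapomorphy; uninformative for grouping).
Only Epsilon and Zeta show the derived state '0' for C3, supporting them as a clade.
C4 (state '1') occurs in Alpha and Epsilon but conflicts with the nesting implied by the other characters — most parsimoniously interpreted as homoplasy.
C5 (derived state '0') is shared by all ingroup taxa — unites the whole ingroup.
Most parsimonious ingroup topology: (((Zeta,Epsilon),Delta),Alpha).
Alpha is sister to the clade containing all other ingroup taxa, so it is the earliest-diverging (most basal) ingroup lineage.

Alpha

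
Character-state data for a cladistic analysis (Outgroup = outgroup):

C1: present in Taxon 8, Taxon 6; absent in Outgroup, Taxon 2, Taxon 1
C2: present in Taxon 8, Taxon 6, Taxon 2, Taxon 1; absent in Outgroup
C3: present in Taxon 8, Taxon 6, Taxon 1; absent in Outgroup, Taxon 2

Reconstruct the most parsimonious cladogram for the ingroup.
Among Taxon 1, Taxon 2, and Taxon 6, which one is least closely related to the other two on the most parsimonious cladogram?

The outgroup has state 'absent' for every character, so 'present' is the derived state throughout.
Only Taxon 6 and Taxon 8 show the derived state 'present' for C1, supporting them as a clade.
All ingroup taxa share the derived state 'present' for C2; it defines the ingroup but does not resolve relationships within it.
C3: derived state 'present' in Taxon 1, Taxon 6, and Taxon 8 only — synapomorphy for {Taxon 1, Taxon 6, Taxon 8}.
Most parsimonious ingroup topology: (((Taxon 8,Taxon 6),Taxon 1),Taxon 2).
Taxon 1 and Taxon 6 share a more recent common ancestor with each other than either does with Taxon 2, so Taxon 2 is the least closely related of the three.

Taxon 2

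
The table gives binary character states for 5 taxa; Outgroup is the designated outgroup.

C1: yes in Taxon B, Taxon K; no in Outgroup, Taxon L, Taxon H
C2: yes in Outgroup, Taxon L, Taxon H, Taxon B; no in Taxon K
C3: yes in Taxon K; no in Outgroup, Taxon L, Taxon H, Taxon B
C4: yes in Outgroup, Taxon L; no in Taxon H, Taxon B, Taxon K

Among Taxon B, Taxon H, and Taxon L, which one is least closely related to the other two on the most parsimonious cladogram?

Taxon L

Character polarity is set by the outgroup: the derived state is whichever differs from the outgroup's state, so for C2, C4 the derived state is 'no', and for the remaining characters it is 'yes'.
C1: derived state 'yes' in Taxon B and Taxon K only — synapomorphy for {Taxon B, Taxon K}.
C2: derived state 'no' in Taxon K only — an autapomorphy, so it tells us nothing about relationships among taxa.
C3 (derived state 'yes') is unique to Taxon K (autapomorphy; uninformative for grouping).
C4: derived state 'no' in Taxon B, Taxon H, and Taxon K only — synapomorphy for {Taxon B, Taxon H, Taxon K}.
Most parsimonious ingroup topology: (Taxon L,(Taxon H,(Taxon B,Taxon K))).
Taxon H and Taxon B share a more recent common ancestor with each other than either does with Taxon L, so Taxon L is the least closely related of the three.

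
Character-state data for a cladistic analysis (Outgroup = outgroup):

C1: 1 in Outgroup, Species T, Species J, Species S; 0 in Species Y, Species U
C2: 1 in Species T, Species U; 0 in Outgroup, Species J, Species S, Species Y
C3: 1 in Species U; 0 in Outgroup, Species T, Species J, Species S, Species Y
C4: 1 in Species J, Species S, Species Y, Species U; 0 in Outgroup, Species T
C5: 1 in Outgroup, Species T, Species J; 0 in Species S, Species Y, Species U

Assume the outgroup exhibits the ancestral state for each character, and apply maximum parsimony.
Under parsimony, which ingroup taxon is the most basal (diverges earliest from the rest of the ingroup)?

Species T

Character polarity is set by the outgroup: the derived state is whichever differs from the outgroup's state, so for C1, C5 the derived state is '0', and for the remaining characters it is '1'.
C1: derived state '0' in Species U and Species Y only — synapomorphy for {Species U, Species Y}.
C2 groups Species T and Species U, which is incompatible with the clades supported by the remaining characters; treating it as convergent (homoplasy) costs fewer steps than any alternative tree.
C3: derived state '1' in Species U only — an autapomorphy, so it tells us nothing about relationships among taxa.
Only Species J, Species S, Species U, and Species Y show the derived state '1' for C4, supporting them as a clade.
C5 (derived state '0') is shared by Species S, Species U, and Species Y — a synapomorphy uniting that clade.
Most parsimonious ingroup topology: (Species T,(Species J,(Species S,(Species Y,Species U)))).
Species T is sister to the clade containing all other ingroup taxa, so it is the earliest-diverging (most basal) ingroup lineage.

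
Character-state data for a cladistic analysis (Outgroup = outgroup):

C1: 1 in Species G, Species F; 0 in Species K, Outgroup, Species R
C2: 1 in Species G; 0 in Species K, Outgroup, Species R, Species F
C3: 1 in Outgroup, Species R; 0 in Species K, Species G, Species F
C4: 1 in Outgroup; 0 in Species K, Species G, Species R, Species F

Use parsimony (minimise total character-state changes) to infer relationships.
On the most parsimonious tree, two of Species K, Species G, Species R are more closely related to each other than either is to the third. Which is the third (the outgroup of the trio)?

Species R

Character polarity is set by the outgroup: the derived state is whichever differs from the outgroup's state, so for C3, C4 the derived state is '0', and for the remaining characters it is '1'.
C1 (derived state '1') is shared by Species F and Species G — a synapomorphy uniting that clade.
C2: derived state '1' in Species G only — an autapomorphy, so it tells us nothing about relationships among taxa.
C3: derived state '0' in Species F, Species G, and Species K only — synapomorphy for {Species F, Species G, Species K}.
All ingroup taxa share the derived state '0' for C4; it defines the ingroup but does not resolve relationships within it.
Most parsimonious ingroup topology: (Species R,(Species K,(Species F,Species G))).
Species G and Species K share a more recent common ancestor with each other than either does with Species R, so Species R is the least closely related of the three.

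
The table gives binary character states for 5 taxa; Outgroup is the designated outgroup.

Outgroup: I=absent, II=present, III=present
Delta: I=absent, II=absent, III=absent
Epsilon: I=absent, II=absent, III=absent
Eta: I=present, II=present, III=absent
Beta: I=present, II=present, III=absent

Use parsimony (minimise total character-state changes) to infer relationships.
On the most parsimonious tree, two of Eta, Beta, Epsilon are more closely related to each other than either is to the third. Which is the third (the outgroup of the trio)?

Character polarity is set by the outgroup: the derived state is whichever differs from the outgroup's state, so for II, III the derived state is 'absent', and for the remaining characters it is 'present'.
I: derived state 'present' in Beta and Eta only — synapomorphy for {Beta, Eta}.
Only Delta and Epsilon show the derived state 'absent' for II, supporting them as a clade.
III (derived state 'absent') is shared by all ingroup taxa — unites the whole ingroup.
Most parsimonious ingroup topology: ((Delta,Epsilon),(Eta,Beta)).
Beta and Eta share a more recent common ancestor with each other than either does with Epsilon, so Epsilon is the least closely related of the three.

Epsilon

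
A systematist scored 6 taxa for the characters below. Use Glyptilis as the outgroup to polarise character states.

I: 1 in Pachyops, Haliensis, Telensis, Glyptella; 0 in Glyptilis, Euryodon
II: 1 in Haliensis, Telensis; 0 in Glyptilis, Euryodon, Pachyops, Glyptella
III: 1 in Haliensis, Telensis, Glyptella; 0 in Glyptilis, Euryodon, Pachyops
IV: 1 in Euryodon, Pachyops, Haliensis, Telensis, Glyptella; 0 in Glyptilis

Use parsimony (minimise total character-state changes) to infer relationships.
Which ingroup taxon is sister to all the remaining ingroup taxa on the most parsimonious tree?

Euryodon

The outgroup has state '0' for every character, so '1' is the derived state throughout.
Only Glyptella, Haliensis, Pachyops, and Telensis show the derived state '1' for I, supporting them as a clade.
II (derived state '1') is shared by Haliensis and Telensis — a synapomorphy uniting that clade.
III (derived state '1') is shared by Glyptella, Haliensis, and Telensis — a synapomorphy uniting that clade.
IV (derived state '1') is shared by all ingroup taxa — unites the whole ingroup.
Most parsimonious ingroup topology: (Euryodon,(Pachyops,((Haliensis,Telensis),Glyptella))).
Euryodon is sister to the clade containing all other ingroup taxa, so it is the earliest-diverging (most basal) ingroup lineage.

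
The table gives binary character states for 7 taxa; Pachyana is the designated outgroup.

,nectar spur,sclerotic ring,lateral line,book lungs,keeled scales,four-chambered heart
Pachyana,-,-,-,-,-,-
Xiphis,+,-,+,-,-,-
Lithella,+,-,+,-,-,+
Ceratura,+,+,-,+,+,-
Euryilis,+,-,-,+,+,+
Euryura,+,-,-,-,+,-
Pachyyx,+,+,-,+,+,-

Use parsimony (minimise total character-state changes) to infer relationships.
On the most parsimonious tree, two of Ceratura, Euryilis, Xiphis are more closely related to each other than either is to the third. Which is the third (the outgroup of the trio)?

The outgroup has state '-' for every character, so '+' is the derived state throughout.
All ingroup taxa share the derived state '+' for nectar spur; it defines the ingroup but does not resolve relationships within it.
Only Ceratura and Pachyyx show the derived state '+' for sclerotic ring, supporting them as a clade.
Only Lithella and Xiphis show the derived state '+' for lateral line, supporting them as a clade.
book lungs (derived state '+') is shared by Ceratura, Euryilis, and Pachyyx — a synapomorphy uniting that clade.
keeled scales: derived state '+' in Ceratura, Euryilis, Euryura, and Pachyyx only — synapomorphy for {Ceratura, Euryilis, Euryura, Pachyyx}.
four-chambered heart groups Euryilis and Lithella, which is incompatible with the clades supported by the remaining characters; treating it as convergent (homoplasy) costs fewer steps than any alternative tree.
Most parsimonious ingroup topology: ((Xiphis,Lithella),(((Ceratura,Pachyyx),Euryilis),Euryura)).
Euryilis and Ceratura share a more recent common ancestor with each other than either does with Xiphis, so Xiphis is the least closely related of the three.

Xiphis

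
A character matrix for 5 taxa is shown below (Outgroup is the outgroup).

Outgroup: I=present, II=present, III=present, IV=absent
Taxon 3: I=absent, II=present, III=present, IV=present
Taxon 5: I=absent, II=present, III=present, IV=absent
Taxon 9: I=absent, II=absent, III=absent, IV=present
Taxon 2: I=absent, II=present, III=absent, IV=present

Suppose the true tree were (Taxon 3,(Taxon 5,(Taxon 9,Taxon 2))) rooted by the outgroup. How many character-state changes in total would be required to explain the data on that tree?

Map each character onto (Taxon 3,(Taxon 5,(Taxon 9,Taxon 2))) (rooted by Outgroup) and count the minimum state changes it requires (Fitch parsimony):
I: 1; II: 1; III: 1; IV: 2.
Total tree length = 5.

5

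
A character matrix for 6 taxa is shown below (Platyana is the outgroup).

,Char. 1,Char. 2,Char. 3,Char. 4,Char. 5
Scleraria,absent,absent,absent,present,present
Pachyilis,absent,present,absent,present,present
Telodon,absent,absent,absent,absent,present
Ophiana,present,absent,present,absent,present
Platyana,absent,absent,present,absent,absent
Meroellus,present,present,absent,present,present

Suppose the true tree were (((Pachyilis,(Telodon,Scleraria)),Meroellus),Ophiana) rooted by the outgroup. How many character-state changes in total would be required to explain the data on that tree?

Map each character onto (((Pachyilis,(Telodon,Scleraria)),Meroellus),Ophiana) (rooted by Platyana) and count the minimum state changes it requires (Fitch parsimony):
Char. 1: 2; Char. 2: 2; Char. 3: 1; Char. 4: 2; Char. 5: 1.
Total tree length = 8.

8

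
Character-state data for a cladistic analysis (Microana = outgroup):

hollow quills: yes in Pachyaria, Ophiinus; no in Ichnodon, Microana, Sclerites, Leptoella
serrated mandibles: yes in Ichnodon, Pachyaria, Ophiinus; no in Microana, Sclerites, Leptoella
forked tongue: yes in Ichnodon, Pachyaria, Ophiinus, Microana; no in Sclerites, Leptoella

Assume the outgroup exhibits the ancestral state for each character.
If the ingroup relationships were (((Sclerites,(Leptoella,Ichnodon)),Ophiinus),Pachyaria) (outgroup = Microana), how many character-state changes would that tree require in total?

Map each character onto (((Sclerites,(Leptoella,Ichnodon)),Ophiinus),Pachyaria) (rooted by Microana) and count the minimum state changes it requires (Fitch parsimony):
hollow quills: 2; serrated mandibles: 3; forked tongue: 2.
Total tree length = 7.

7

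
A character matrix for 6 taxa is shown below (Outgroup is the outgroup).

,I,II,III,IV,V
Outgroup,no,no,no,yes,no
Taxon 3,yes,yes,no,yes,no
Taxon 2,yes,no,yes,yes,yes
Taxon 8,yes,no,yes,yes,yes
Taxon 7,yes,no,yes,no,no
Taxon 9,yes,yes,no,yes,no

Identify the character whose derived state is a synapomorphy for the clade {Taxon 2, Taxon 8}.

V

Character polarity is set by the outgroup: the derived state is whichever differs from the outgroup's state, so for IV the derived state is 'no', and for the remaining characters it is 'yes'.
I (derived state 'yes') is shared by all ingroup taxa — unites the whole ingroup.
II (derived state 'yes') is shared by Taxon 3 and Taxon 9 — a synapomorphy uniting that clade.
III (derived state 'yes') is shared by Taxon 2, Taxon 7, and Taxon 8 — a synapomorphy uniting that clade.
IV: derived state 'no' in Taxon 7 only — an autapomorphy, so it tells us nothing about relationships among taxa.
V (derived state 'yes') is shared by Taxon 2 and Taxon 8 — a synapomorphy uniting that clade.
Most parsimonious ingroup topology: ((Taxon 3,Taxon 9),((Taxon 2,Taxon 8),Taxon 7)).
The clade {Taxon 2, Taxon 8} is supported by V: its derived state 'yes' occurs in exactly those taxa and in no other taxon (including the outgroup).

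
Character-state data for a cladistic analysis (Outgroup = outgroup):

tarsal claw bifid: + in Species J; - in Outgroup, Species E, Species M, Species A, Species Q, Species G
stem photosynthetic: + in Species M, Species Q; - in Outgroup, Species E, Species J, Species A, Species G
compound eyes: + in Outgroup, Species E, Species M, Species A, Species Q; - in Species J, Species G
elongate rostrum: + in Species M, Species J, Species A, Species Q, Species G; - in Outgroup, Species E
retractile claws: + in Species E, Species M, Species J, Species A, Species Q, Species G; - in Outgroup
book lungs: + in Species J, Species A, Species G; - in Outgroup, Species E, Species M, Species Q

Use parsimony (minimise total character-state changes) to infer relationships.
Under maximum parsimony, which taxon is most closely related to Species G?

Character polarity is set by the outgroup: the derived state is whichever differs from the outgroup's state, so for compound eyes the derived state is '-', and for the remaining characters it is '+'.
tarsal claw bifid (derived state '+') is unique to Species J (autapomorphy; uninformative for grouping).
stem photosynthetic: derived state '+' in Species M and Species Q only — synapomorphy for {Species M, Species Q}.
compound eyes (derived state '-') is shared by Species G and Species J — a synapomorphy uniting that clade.
elongate rostrum: derived state '+' in Species A, Species G, Species J, Species M, and Species Q only — synapomorphy for {Species A, Species G, Species J, Species M, Species Q}.
All ingroup taxa share the derived state '+' for retractile claws; it defines the ingroup but does not resolve relationships within it.
Only Species A, Species G, and Species J show the derived state '+' for book lungs, supporting them as a clade.
Most parsimonious ingroup topology: (Species E,((Species M,Species Q),((Species J,Species G),Species A))).
Species G and Species J form a cherry on this tree, so they are sister taxa.

Species J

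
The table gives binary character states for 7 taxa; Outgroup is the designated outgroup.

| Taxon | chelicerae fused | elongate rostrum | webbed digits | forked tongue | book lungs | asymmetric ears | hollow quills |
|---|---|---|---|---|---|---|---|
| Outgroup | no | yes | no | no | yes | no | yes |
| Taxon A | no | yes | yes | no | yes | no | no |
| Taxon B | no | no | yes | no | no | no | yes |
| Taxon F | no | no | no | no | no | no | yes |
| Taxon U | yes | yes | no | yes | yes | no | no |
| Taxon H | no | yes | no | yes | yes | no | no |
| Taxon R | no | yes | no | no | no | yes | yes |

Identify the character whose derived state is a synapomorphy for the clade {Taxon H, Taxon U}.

forked tongue

Character polarity is set by the outgroup: the derived state is whichever differs from the outgroup's state, so for elongate rostrum, book lungs, hollow quills the derived state is 'no', and for the remaining characters it is 'yes'.
chelicerae fused: derived state 'yes' in Taxon U only — an autapomorphy, so it tells us nothing about relationships among taxa.
elongate rostrum (derived state 'no') is shared by Taxon B and Taxon F — a synapomorphy uniting that clade.
webbed digits (state 'yes') occurs in Taxon A and Taxon B but conflicts with the nesting implied by the other characters — most parsimoniously interpreted as homoplasy.
forked tongue (derived state 'yes') is shared by Taxon H and Taxon U — a synapomorphy uniting that clade.
book lungs: derived state 'no' in Taxon B, Taxon F, and Taxon R only — synapomorphy for {Taxon B, Taxon F, Taxon R}.
asymmetric ears: derived state 'yes' in Taxon R only — an autapomorphy, so it tells us nothing about relationships among taxa.
Only Taxon A, Taxon H, and Taxon U show the derived state 'no' for hollow quills, supporting them as a clade.
Most parsimonious ingroup topology: ((Taxon A,(Taxon U,Taxon H)),((Taxon B,Taxon F),Taxon R)).
The clade {Taxon H, Taxon U} is supported by forked tongue: its derived state 'yes' occurs in exactly those taxa and in no other taxon (including the outgroup).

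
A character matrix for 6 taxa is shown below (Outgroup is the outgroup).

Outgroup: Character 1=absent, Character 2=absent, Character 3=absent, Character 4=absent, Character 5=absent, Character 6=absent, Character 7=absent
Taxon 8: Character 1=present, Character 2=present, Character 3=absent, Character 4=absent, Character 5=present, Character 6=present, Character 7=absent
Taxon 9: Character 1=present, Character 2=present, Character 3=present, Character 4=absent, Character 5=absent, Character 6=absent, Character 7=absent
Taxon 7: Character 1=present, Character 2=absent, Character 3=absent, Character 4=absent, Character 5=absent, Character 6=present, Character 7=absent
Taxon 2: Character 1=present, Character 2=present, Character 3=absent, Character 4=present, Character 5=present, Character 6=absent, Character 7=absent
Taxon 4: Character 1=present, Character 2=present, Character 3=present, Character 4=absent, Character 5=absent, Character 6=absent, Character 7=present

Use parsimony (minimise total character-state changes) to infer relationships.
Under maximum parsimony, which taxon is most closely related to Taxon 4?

The outgroup has state 'absent' for every character, so 'present' is the derived state throughout.
All ingroup taxa share the derived state 'present' for Character 1; it defines the ingroup but does not resolve relationships within it.
Only Taxon 2, Taxon 4, Taxon 8, and Taxon 9 show the derived state 'present' for Character 2, supporting them as a clade.
Character 3 (derived state 'present') is shared by Taxon 4 and Taxon 9 — a synapomorphy uniting that clade.
Character 4: derived state 'present' in Taxon 2 only — an autapomorphy, so it tells us nothing about relationships among taxa.
Only Taxon 2 and Taxon 8 show the derived state 'present' for Character 5, supporting them as a clade.
Character 6 (state 'present') occurs in Taxon 7 and Taxon 8 but conflicts with the nesting implied by the other characters — most parsimoniously interpreted as homoplasy.
Character 7 (derived state 'present') is unique to Taxon 4 (autapomorphy; uninformative for grouping).
Most parsimonious ingroup topology: (((Taxon 8,Taxon 2),(Taxon 9,Taxon 4)),Taxon 7).
Taxon 4 and Taxon 9 form a cherry on this tree, so they are sister taxa.

Taxon 9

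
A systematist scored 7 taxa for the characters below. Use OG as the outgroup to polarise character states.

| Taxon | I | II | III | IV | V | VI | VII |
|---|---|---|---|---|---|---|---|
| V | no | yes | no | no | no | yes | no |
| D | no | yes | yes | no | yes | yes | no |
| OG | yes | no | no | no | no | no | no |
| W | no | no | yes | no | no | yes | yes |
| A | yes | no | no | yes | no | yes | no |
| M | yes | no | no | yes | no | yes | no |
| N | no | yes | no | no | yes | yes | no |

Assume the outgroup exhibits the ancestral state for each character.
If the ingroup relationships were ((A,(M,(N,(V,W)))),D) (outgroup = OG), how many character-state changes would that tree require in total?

Map each character onto ((A,(M,(N,(V,W)))),D) (rooted by OG) and count the minimum state changes it requires (Fitch parsimony):
I: 2; II: 3; III: 2; IV: 2; V: 2; VI: 1; VII: 1.
Total tree length = 13.

13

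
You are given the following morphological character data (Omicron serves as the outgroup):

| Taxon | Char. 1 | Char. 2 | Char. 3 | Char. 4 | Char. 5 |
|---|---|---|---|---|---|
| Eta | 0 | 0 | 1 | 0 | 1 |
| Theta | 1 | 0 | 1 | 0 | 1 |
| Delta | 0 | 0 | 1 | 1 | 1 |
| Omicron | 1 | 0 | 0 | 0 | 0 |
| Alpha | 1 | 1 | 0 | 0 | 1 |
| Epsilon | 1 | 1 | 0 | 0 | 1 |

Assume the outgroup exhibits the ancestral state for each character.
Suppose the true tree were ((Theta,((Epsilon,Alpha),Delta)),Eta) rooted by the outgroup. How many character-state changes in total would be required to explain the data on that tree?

Map each character onto ((Theta,((Epsilon,Alpha),Delta)),Eta) (rooted by Omicron) and count the minimum state changes it requires (Fitch parsimony):
Char. 1: 2; Char. 2: 1; Char. 3: 2; Char. 4: 1; Char. 5: 1.
Total tree length = 7.

7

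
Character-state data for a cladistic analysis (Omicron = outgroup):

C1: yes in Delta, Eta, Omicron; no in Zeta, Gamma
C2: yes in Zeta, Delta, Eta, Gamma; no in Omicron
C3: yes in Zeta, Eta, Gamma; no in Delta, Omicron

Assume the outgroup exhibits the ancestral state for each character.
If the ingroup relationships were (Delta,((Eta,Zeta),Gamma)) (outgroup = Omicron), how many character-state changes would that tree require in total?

Map each character onto (Delta,((Eta,Zeta),Gamma)) (rooted by Omicron) and count the minimum state changes it requires (Fitch parsimony):
C1: 2; C2: 1; C3: 1.
Total tree length = 4.

4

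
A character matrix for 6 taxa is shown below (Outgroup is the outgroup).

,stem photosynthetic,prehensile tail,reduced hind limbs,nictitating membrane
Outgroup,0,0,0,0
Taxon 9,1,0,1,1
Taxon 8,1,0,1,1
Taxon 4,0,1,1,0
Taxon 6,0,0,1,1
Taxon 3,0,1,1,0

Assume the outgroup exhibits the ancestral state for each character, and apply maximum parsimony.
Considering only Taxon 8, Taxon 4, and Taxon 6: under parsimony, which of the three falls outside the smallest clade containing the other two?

The outgroup has state '0' for every character, so '1' is the derived state throughout.
stem photosynthetic: derived state '1' in Taxon 8 and Taxon 9 only — synapomorphy for {Taxon 8, Taxon 9}.
Only Taxon 3 and Taxon 4 show the derived state '1' for prehensile tail, supporting them as a clade.
reduced hind limbs (derived state '1') is shared by all ingroup taxa — unites the whole ingroup.
nictitating membrane (derived state '1') is shared by Taxon 6, Taxon 8, and Taxon 9 — a synapomorphy uniting that clade.
Most parsimonious ingroup topology: (((Taxon 9,Taxon 8),Taxon 6),(Taxon 4,Taxon 3)).
Taxon 6 and Taxon 8 share a more recent common ancestor with each other than either does with Taxon 4, so Taxon 4 is the least closely related of the three.

Taxon 4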